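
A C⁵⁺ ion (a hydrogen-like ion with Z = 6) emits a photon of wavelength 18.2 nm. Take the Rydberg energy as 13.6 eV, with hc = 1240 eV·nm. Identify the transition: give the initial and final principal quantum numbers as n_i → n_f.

The photon energy is ΔE = hc/λ = 1240 / 18.2 = 68.13 eV.
With Z = 6, ΔE = 489.6 × (1/n_f² − 1/n_i²), so 1/n_f² − 1/n_i² = 0.1392.
Trying n_f = 2 gives 1/n_i² = 0.1108, i.e. n_i ≈ 3; this pair matches.

n_i = 3, n_f = 2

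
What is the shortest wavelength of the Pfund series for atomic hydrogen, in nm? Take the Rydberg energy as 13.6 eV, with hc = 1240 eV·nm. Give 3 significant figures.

The Pfund series has lower level n_f = 5; the series limit corresponds to n_i → ∞.
ΔE_max = 13.6 × 1 / 5² = 0.5440 eV.
λ_min = 1240 / 0.5440 = 2280 nm.

2280 nm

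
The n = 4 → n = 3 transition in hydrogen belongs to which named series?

The series is set by the lower level: n_f = 3 is the Paschen series.

Paschen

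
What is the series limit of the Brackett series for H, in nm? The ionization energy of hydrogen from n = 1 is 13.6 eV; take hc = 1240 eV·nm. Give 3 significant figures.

1460 nm

The Brackett series has lower level n_f = 4; the series limit corresponds to n_i → ∞.
ΔE_max = 13.6 × 1 / 4² = 0.8500 eV.
λ_min = 1240 / 0.8500 = 1460 nm.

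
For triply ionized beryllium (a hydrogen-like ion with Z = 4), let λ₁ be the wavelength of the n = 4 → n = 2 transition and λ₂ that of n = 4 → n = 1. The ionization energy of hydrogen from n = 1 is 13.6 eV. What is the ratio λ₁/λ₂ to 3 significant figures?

5.00

λ ∝ 1/ΔE ∝ 1/(1/n_f² − 1/n_i²), and the Z² and hc factors cancel in the ratio.
λ₁/λ₂ = (1/1² − 1/4²)/(1/2² − 1/4²) = 0.9375/0.1875 = 5.00.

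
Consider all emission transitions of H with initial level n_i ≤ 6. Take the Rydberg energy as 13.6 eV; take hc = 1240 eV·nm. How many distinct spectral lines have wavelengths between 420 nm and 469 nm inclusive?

1

Enumerate all n_i → n_f pairs with 1 ≤ n_f < n_i ≤ 6 and compute λ = 1240 / [13.6·1·(1/n_f² − 1/n_i²)].
Lines falling in [420, 469] nm: 5→2 (434.2 nm).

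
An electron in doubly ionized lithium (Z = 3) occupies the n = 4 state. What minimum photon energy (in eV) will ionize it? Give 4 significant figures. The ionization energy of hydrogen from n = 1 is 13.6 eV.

E_n = −13.6 Z²/n² = −122.4/n² eV for Z = 3.
E_4 = −122.4/16 = −7.650 eV, so ionization (to E = 0) requires 7.650 eV.

7.650 eV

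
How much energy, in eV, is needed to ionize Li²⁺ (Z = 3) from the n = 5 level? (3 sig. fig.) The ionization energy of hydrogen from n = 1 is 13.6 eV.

E_n = −13.6 Z²/n² = −122.4/n² eV for Z = 3.
E_5 = −122.4/25 = −4.90 eV, so ionization (to E = 0) requires 4.90 eV.

4.90 eV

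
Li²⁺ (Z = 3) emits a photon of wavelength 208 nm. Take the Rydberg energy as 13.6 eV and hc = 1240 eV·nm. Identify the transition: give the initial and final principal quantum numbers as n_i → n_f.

The photon energy is ΔE = hc/λ = 1240 / 208 = 5.962 eV.
With Z = 3, ΔE = 122.4 × (1/n_f² − 1/n_i²), so 1/n_f² − 1/n_i² = 0.04871.
Trying n_f = 3 gives 1/n_i² = 0.06241, i.e. n_i ≈ 4; this pair matches.

n_i = 4, n_f = 3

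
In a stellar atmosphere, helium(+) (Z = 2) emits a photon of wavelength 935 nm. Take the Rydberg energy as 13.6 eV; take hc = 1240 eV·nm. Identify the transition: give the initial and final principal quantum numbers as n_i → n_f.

The photon energy is ΔE = hc/λ = 1240 / 935 = 1.326 eV.
With Z = 2, ΔE = 54.40 × (1/n_f² − 1/n_i²), so 1/n_f² − 1/n_i² = 0.02438.
Trying n_f = 5 gives 1/n_i² = 0.01562, i.e. n_i ≈ 8; this pair matches.

n_i = 8, n_f = 5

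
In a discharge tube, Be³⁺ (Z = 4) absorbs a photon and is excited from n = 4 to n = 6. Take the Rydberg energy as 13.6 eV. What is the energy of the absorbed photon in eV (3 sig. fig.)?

7.56 eV

The Bohr energies scale as Z², so for Z = 4: E_n = −217.6/n² eV.
E_6 = −217.6/36 = −6.044 eV and E_4 = −217.6/16 = −13.60 eV.
The photon energy is |E_6 − E_4| = 7.56 eV.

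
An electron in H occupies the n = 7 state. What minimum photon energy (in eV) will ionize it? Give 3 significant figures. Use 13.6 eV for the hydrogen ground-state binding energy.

E_7 = −13.60/49 = −0.278 eV, so ionization (to E = 0) requires 0.278 eV.

0.278 eV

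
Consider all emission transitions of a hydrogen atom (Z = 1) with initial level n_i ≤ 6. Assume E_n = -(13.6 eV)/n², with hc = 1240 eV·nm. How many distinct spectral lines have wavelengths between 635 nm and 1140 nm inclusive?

2

Enumerate all n_i → n_f pairs with 1 ≤ n_f < n_i ≤ 6 and compute λ = 1240 / [13.6·1·(1/n_f² − 1/n_i²)].
Lines falling in [635, 1140] nm: 3→2 (656.5 nm), 6→3 (1094 nm).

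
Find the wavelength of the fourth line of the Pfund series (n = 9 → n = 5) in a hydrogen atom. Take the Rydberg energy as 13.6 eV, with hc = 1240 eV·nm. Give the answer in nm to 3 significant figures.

3300 nm

The Pfund series terminates on n_f = 5; the fourth line has n_i = 5+4 = 9.
ΔE = 13.60 × (1/5² − 1/9²) = 0.3761 eV.
λ = 1240 / 0.3761 = 3300 nm.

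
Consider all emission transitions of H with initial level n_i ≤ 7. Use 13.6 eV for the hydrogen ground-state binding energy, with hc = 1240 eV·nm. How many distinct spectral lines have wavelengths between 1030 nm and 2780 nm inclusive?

Enumerate all n_i → n_f pairs with 1 ≤ n_f < n_i ≤ 7 and compute λ = 1240 / [13.6·1·(1/n_f² − 1/n_i²)].
Lines falling in [1030, 2780] nm: 6→3 (1094 nm), 5→3 (1282 nm), 4→3 (1876 nm), 7→4 (2166 nm), 6→4 (2626 nm).

5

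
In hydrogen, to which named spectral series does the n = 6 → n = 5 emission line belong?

Pfund

The series is set by the lower level: n_f = 5 is the Pfund series.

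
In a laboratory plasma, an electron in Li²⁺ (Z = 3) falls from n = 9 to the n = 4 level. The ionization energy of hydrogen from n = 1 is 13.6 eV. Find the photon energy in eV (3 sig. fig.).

The Bohr energies scale as Z², so for Z = 3: E_n = −122.4/n² eV.
E_9 = −122.4/81 = −1.511 eV and E_4 = −122.4/16 = −7.650 eV.
The photon energy is |E_9 − E_4| = 6.14 eV.

6.14 eV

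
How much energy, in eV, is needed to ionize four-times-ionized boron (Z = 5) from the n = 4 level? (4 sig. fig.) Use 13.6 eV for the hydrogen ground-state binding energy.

21.25 eV

E_n = −13.6 Z²/n² = −340.0/n² eV for Z = 5.
E_4 = −340.0/16 = −21.25 eV, so ionization (to E = 0) requires 21.25 eV.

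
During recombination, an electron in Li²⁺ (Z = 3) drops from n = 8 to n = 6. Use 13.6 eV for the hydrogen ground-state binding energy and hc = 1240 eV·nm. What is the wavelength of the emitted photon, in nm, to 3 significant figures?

For Z = 3 the level energies scale as Z², so the effective Rydberg energy is 13.6 × 9 = 122.4 eV.
ΔE = 122.4 × (1/6² − 1/8²) = 122.4 × 0.01215 = 1.488 eV.
λ = hc/ΔE = 1240 / 1.488 = 834 nm.

834 nm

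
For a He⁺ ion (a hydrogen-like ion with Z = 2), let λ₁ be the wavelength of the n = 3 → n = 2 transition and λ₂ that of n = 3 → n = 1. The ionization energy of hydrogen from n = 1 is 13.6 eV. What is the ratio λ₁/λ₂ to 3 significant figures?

6.40

λ ∝ 1/ΔE ∝ 1/(1/n_f² − 1/n_i²), and the Z² and hc factors cancel in the ratio.
λ₁/λ₂ = (1/1² − 1/3²)/(1/2² − 1/3²) = 0.8889/0.1389 = 6.40.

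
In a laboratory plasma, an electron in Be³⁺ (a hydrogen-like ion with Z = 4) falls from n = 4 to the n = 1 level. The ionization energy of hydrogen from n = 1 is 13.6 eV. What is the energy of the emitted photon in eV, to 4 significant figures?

The Bohr energies scale as Z², so for Z = 4: E_n = −217.6/n² eV.
E_4 = −217.6/16 = −13.60 eV and E_1 = −217.6/1 = −217.6 eV.
The photon energy is |E_4 − E_1| = 204.0 eV.

204.0 eV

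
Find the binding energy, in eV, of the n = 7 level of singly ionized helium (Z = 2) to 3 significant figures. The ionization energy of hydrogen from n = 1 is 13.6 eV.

1.11 eV

E_n = −13.6 Z²/n² = −54.40/n² eV for Z = 2.
E_7 = −54.40/49 = −1.11 eV, so ionization (to E = 0) requires 1.11 eV.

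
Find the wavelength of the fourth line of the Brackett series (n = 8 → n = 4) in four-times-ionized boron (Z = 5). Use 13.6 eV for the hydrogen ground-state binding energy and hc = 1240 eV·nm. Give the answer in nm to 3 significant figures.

77.8 nm

The Brackett series terminates on n_f = 4; the fourth line has n_i = 4+4 = 8.
ΔE = 340.0 × (1/4² − 1/8²) = 15.94 eV.
λ = 1240 / 15.94 = 77.8 nm.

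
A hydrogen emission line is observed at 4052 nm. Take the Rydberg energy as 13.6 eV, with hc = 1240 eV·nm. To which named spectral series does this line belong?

ΔE = 1240/4052 = 0.3060 eV.
This matches 13.6 × (1/4² − 1/5²), so n_f = 4: the Brackett series.

Brackett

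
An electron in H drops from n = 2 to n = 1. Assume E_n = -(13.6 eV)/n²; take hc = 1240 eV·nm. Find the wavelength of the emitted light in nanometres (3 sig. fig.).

ΔE = 13.60 × (1/1² − 1/2²) = 13.60 × 0.7500 = 10.20 eV.
λ = hc/ΔE = 1240 / 10.20 = 122 nm.
This line belongs to the Lyman series.

122 nm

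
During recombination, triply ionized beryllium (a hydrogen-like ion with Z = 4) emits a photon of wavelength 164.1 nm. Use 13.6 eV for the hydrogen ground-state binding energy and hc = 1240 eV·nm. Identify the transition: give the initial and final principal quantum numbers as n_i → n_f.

The photon energy is ΔE = hc/λ = 1240 / 164.1 = 7.556 eV.
With Z = 4, ΔE = 217.6 × (1/n_f² − 1/n_i²), so 1/n_f² − 1/n_i² = 0.03473.
Trying n_f = 4 gives 1/n_i² = 0.02777, i.e. n_i ≈ 6; this pair matches.

n_i = 6, n_f = 4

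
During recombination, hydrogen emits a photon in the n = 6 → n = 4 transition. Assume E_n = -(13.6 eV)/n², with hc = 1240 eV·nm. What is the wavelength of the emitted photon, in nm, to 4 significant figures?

2626 nm

ΔE = 13.60 × (1/4² − 1/6²) = 13.60 × 0.03472 = 0.4722 eV.
λ = hc/ΔE = 1240 / 0.4722 = 2626 nm.
This line belongs to the Brackett series.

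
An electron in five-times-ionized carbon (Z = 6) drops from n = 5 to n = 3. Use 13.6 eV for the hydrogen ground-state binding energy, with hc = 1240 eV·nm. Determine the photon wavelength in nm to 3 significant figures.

35.6 nm

For Z = 6 the level energies scale as Z², so the effective Rydberg energy is 13.6 × 36 = 489.6 eV.
ΔE = 489.6 × (1/3² − 1/5²) = 489.6 × 0.07111 = 34.82 eV.
λ = hc/ΔE = 1240 / 34.82 = 35.6 nm.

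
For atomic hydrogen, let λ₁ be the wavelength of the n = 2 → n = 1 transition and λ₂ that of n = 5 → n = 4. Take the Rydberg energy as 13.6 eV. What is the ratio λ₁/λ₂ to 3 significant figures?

0.0300

λ ∝ 1/ΔE ∝ 1/(1/n_f² − 1/n_i²), and the Z² and hc factors cancel in the ratio.
λ₁/λ₂ = (1/4² − 1/5²)/(1/1² − 1/2²) = 0.02250/0.7500 = 0.0300.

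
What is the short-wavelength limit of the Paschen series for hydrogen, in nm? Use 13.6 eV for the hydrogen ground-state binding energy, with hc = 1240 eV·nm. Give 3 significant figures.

The Paschen series has lower level n_f = 3; the series limit corresponds to n_i → ∞.
ΔE_max = 13.6 × 1 / 3² = 1.511 eV.
λ_min = 1240 / 1.511 = 821 nm.

821 nm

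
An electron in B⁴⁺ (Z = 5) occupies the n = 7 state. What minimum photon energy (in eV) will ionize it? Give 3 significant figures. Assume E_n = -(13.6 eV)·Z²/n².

E_n = −13.6 Z²/n² = −340.0/n² eV for Z = 5.
E_7 = −340.0/49 = −6.94 eV, so ionization (to E = 0) requires 6.94 eV.

6.94 eV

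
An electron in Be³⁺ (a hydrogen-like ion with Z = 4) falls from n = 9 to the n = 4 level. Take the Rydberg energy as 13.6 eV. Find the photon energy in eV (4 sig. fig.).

10.91 eV

The Bohr energies scale as Z², so for Z = 4: E_n = −217.6/n² eV.
E_9 = −217.6/81 = −2.686 eV and E_4 = −217.6/16 = −13.60 eV.
The photon energy is |E_9 − E_4| = 10.91 eV.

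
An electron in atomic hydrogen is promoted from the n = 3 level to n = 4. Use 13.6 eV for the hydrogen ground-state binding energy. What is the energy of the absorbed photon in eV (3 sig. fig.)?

0.661 eV

E_4 = −13.60/16 = −0.8500 eV and E_3 = −13.60/9 = −1.511 eV.
The photon energy is |E_4 − E_3| = 0.661 eV.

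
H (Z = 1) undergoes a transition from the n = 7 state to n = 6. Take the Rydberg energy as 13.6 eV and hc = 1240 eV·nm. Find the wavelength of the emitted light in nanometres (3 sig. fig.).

12400 nm

ΔE = 13.60 × (1/6² − 1/7²) = 13.60 × 0.007370 = 0.1002 eV.
λ = hc/ΔE = 1240 / 0.1002 = 12400 nm.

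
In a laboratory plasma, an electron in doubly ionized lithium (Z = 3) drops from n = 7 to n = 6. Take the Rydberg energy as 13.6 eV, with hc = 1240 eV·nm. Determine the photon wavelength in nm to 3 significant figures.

1370 nm

For Z = 3 the level energies scale as Z², so the effective Rydberg energy is 13.6 × 9 = 122.4 eV.
ΔE = 122.4 × (1/6² − 1/7²) = 122.4 × 0.007370 = 0.9020 eV.
λ = hc/ΔE = 1240 / 0.9020 = 1370 nm.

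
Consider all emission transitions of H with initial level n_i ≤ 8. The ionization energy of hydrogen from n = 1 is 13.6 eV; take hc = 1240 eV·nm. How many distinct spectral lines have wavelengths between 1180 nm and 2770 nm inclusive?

5

Enumerate all n_i → n_f pairs with 1 ≤ n_f < n_i ≤ 8 and compute λ = 1240 / [13.6·1·(1/n_f² − 1/n_i²)].
Lines falling in [1180, 2770] nm: 5→3 (1282 nm), 4→3 (1876 nm), 8→4 (1945 nm), 7→4 (2166 nm), 6→4 (2626 nm).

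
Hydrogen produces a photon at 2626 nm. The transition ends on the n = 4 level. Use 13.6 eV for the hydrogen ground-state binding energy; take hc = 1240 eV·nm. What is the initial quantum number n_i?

The photon energy is ΔE = hc/λ = 1240 / 2626 = 0.4722 eV.
With Z = 1, ΔE = 13.60 × (1/n_f² − 1/n_i²), so 1/n_f² − 1/n_i² = 0.03472.
With n_f = 4: 1/n_i² = 1/16 − 0.03472 = 0.02778, so n_i ≈ 6.00.

n_i = 6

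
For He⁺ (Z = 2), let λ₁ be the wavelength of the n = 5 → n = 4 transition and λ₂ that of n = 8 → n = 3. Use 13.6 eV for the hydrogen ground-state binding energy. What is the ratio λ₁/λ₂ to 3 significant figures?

λ ∝ 1/ΔE ∝ 1/(1/n_f² − 1/n_i²), and the Z² and hc factors cancel in the ratio.
λ₁/λ₂ = (1/3² − 1/8²)/(1/4² − 1/5²) = 0.09549/0.02250 = 4.24.

4.24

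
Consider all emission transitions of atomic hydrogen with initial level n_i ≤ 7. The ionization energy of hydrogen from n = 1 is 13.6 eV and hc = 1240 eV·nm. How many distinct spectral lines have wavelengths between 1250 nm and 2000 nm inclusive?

2

Enumerate all n_i → n_f pairs with 1 ≤ n_f < n_i ≤ 7 and compute λ = 1240 / [13.6·1·(1/n_f² − 1/n_i²)].
Lines falling in [1250, 2000] nm: 5→3 (1282 nm), 4→3 (1876 nm).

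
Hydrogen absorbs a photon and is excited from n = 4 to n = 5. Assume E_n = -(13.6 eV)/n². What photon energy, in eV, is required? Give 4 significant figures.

0.3060 eV

E_5 = −13.60/25 = −0.5440 eV and E_4 = −13.60/16 = −0.8500 eV.
The photon energy is |E_5 − E_4| = 0.3060 eV.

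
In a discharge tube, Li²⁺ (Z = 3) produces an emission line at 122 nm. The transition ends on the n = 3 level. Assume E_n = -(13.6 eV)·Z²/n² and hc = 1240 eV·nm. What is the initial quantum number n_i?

n_i = 6

The photon energy is ΔE = hc/λ = 1240 / 122 = 10.16 eV.
With Z = 3, ΔE = 122.4 × (1/n_f² − 1/n_i²), so 1/n_f² − 1/n_i² = 0.08304.
With n_f = 3: 1/n_i² = 1/9 − 0.08304 = 0.02807, so n_i ≈ 5.97.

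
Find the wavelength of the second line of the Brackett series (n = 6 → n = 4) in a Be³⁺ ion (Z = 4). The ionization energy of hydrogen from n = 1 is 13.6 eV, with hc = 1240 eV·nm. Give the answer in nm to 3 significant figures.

164 nm

The Brackett series terminates on n_f = 4; the second line has n_i = 4+2 = 6.
ΔE = 217.6 × (1/4² − 1/6²) = 7.556 eV.
λ = 1240 / 7.556 = 164 nm.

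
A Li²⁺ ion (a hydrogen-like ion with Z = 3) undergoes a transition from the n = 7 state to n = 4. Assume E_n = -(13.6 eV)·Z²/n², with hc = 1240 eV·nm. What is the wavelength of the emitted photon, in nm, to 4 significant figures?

240.7 nm

For Z = 3 the level energies scale as Z², so the effective Rydberg energy is 13.6 × 9 = 122.4 eV.
ΔE = 122.4 × (1/4² − 1/7²) = 122.4 × 0.04209 = 5.152 eV.
λ = hc/ΔE = 1240 / 5.152 = 240.7 nm.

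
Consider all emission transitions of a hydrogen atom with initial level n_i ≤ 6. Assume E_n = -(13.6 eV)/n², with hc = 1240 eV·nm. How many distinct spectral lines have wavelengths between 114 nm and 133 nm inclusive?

Enumerate all n_i → n_f pairs with 1 ≤ n_f < n_i ≤ 6 and compute λ = 1240 / [13.6·1·(1/n_f² − 1/n_i²)].
Lines falling in [114, 133] nm: 2→1 (121.6 nm).

1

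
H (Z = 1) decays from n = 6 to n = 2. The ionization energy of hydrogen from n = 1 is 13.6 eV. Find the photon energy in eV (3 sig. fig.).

3.02 eV

E_6 = −13.60/36 = −0.3778 eV and E_2 = −13.60/4 = −3.400 eV.
The photon energy is |E_6 − E_2| = 3.02 eV.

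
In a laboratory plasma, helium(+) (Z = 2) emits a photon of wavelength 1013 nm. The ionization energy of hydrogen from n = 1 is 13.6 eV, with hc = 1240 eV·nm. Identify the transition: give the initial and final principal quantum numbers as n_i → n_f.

n_i = 5, n_f = 4

The photon energy is ΔE = hc/λ = 1240 / 1013 = 1.224 eV.
With Z = 2, ΔE = 54.40 × (1/n_f² − 1/n_i²), so 1/n_f² − 1/n_i² = 0.02250.
Trying n_f = 4 gives 1/n_i² = 0.04000, i.e. n_i ≈ 5; this pair matches.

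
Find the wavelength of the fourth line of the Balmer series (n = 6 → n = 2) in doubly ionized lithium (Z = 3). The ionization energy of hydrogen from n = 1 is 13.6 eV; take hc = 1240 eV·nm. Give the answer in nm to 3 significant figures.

45.6 nm

The Balmer series terminates on n_f = 2; the fourth line has n_i = 2+4 = 6.
ΔE = 122.4 × (1/2² − 1/6²) = 27.20 eV.
λ = 1240 / 27.20 = 45.6 nm.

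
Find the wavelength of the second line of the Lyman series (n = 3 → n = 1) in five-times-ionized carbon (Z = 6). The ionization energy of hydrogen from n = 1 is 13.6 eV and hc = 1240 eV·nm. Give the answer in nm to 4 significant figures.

2.849 nm

The Lyman series terminates on n_f = 1; the second line has n_i = 1+2 = 3.
ΔE = 489.6 × (1/1² − 1/3²) = 435.2 eV.
λ = 1240 / 435.2 = 2.849 nm.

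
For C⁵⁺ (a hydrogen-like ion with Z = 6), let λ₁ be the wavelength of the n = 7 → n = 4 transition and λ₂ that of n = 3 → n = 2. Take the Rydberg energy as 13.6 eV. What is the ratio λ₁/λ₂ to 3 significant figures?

λ ∝ 1/ΔE ∝ 1/(1/n_f² − 1/n_i²), and the Z² and hc factors cancel in the ratio.
λ₁/λ₂ = (1/2² − 1/3²)/(1/4² − 1/7²) = 0.1389/0.04209 = 3.30.

3.30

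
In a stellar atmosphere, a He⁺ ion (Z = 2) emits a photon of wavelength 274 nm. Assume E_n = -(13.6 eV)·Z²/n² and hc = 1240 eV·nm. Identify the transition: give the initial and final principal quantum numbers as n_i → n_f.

The photon energy is ΔE = hc/λ = 1240 / 274 = 4.526 eV.
With Z = 2, ΔE = 54.40 × (1/n_f² − 1/n_i²), so 1/n_f² − 1/n_i² = 0.08319.
Trying n_f = 3 gives 1/n_i² = 0.02792, i.e. n_i ≈ 6; this pair matches.

n_i = 6, n_f = 3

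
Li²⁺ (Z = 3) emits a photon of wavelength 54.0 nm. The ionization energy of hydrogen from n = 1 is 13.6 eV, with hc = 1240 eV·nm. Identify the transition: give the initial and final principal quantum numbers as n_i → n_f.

The photon energy is ΔE = hc/λ = 1240 / 54.0 = 22.96 eV.
With Z = 3, ΔE = 122.4 × (1/n_f² − 1/n_i²), so 1/n_f² − 1/n_i² = 0.1876.
Trying n_f = 2 gives 1/n_i² = 0.06239, i.e. n_i ≈ 4; this pair matches.

n_i = 4, n_f = 2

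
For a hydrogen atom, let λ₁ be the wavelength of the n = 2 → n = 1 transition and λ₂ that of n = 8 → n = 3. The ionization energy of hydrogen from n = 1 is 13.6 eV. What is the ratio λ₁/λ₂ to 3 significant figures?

λ ∝ 1/ΔE ∝ 1/(1/n_f² − 1/n_i²), and the Z² and hc factors cancel in the ratio.
λ₁/λ₂ = (1/3² − 1/8²)/(1/1² − 1/2²) = 0.09549/0.7500 = 0.127.

0.127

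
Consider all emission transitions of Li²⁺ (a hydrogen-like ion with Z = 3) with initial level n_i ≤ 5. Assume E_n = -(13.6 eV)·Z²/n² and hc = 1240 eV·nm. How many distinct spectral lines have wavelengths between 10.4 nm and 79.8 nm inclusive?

Enumerate all n_i → n_f pairs with 1 ≤ n_f < n_i ≤ 5 and compute λ = 1240 / [13.6·9·(1/n_f² − 1/n_i²)].
Lines falling in [10.4, 79.8] nm: 5→1 (10.55 nm), 4→1 (10.81 nm), 3→1 (11.40 nm), 2→1 (13.51 nm), 5→2 (48.24 nm), 4→2 (54.03 nm), 3→2 (72.94 nm).

7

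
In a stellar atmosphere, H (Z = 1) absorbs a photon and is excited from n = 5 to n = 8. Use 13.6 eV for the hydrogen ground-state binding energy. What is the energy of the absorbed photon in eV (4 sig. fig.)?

0.3315 eV

E_8 = −13.60/64 = −0.2125 eV and E_5 = −13.60/25 = −0.5440 eV.
The photon energy is |E_8 − E_5| = 0.3315 eV.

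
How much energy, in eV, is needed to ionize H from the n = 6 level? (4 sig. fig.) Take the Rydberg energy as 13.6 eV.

E_6 = −13.60/36 = −0.3778 eV, so ionization (to E = 0) requires 0.3778 eV.

0.3778 eV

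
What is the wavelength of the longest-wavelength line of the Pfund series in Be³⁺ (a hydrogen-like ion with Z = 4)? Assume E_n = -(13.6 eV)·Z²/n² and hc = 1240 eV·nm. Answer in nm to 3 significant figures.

466 nm

The Pfund series terminates on n_f = 5; the first line has n_i = 5+1 = 6.
ΔE = 217.6 × (1/5² − 1/6²) = 2.660 eV.
λ = 1240 / 2.660 = 466 nm.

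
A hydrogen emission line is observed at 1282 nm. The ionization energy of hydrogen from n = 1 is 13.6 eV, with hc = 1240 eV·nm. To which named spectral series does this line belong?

Paschen

ΔE = 1240/1282 = 0.9672 eV.
This matches 13.6 × (1/3² − 1/5²), so n_f = 3: the Paschen series.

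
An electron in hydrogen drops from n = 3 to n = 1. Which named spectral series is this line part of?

Lyman

The series is set by the lower level: n_f = 1 is the Lyman series.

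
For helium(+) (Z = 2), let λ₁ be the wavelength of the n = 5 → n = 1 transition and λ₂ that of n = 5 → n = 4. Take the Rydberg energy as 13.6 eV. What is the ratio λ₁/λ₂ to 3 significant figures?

0.0234

λ ∝ 1/ΔE ∝ 1/(1/n_f² − 1/n_i²), and the Z² and hc factors cancel in the ratio.
λ₁/λ₂ = (1/4² − 1/5²)/(1/1² − 1/5²) = 0.02250/0.9600 = 0.0234.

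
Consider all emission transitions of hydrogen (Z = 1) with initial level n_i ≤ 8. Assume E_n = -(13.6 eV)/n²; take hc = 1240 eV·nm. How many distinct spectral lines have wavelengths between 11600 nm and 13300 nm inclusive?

Enumerate all n_i → n_f pairs with 1 ≤ n_f < n_i ≤ 8 and compute λ = 1240 / [13.6·1·(1/n_f² − 1/n_i²)].
Lines falling in [11600, 13300] nm: 7→6 (12370 nm).

1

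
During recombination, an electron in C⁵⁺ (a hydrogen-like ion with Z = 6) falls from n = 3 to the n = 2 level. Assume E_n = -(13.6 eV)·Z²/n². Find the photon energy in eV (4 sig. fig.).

68.00 eV

The Bohr energies scale as Z², so for Z = 6: E_n = −489.6/n² eV.
E_3 = −489.6/9 = −54.40 eV and E_2 = −489.6/4 = −122.4 eV.
The photon energy is |E_3 − E_2| = 68.00 eV.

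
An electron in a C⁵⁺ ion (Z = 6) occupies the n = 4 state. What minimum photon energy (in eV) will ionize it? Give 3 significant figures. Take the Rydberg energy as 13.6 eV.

E_n = −13.6 Z²/n² = −489.6/n² eV for Z = 6.
E_4 = −489.6/16 = −30.6 eV, so ionization (to E = 0) requires 30.6 eV.

30.6 eV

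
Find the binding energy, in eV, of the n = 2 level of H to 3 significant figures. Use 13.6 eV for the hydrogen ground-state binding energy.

E_2 = −13.60/4 = −3.40 eV, so ionization (to E = 0) requires 3.40 eV.

3.40 eV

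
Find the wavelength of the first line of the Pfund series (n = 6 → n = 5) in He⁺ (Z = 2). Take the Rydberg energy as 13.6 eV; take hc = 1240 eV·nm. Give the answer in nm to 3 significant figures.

The Pfund series terminates on n_f = 5; the first line has n_i = 5+1 = 6.
ΔE = 54.40 × (1/5² − 1/6²) = 0.6649 eV.
λ = 1240 / 0.6649 = 1860 nm.

1860 nm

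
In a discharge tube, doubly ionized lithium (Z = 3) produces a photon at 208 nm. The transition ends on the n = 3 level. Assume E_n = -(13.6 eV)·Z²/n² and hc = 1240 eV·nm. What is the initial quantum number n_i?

n_i = 4

The photon energy is ΔE = hc/λ = 1240 / 208 = 5.962 eV.
With Z = 3, ΔE = 122.4 × (1/n_f² − 1/n_i²), so 1/n_f² − 1/n_i² = 0.04871.
With n_f = 3: 1/n_i² = 1/9 − 0.04871 = 0.06241, so n_i ≈ 4.00.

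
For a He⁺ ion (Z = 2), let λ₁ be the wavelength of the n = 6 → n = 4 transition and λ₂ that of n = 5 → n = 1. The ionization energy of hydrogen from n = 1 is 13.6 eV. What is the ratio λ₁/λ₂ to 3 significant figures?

27.6

λ ∝ 1/ΔE ∝ 1/(1/n_f² − 1/n_i²), and the Z² and hc factors cancel in the ratio.
λ₁/λ₂ = (1/1² − 1/5²)/(1/4² − 1/6²) = 0.9600/0.03472 = 27.6.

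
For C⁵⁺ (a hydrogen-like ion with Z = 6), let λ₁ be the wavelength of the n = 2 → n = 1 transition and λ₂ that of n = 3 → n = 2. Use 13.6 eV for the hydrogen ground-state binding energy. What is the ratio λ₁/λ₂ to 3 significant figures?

λ ∝ 1/ΔE ∝ 1/(1/n_f² − 1/n_i²), and the Z² and hc factors cancel in the ratio.
λ₁/λ₂ = (1/2² − 1/3²)/(1/1² − 1/2²) = 0.1389/0.7500 = 0.185.

0.185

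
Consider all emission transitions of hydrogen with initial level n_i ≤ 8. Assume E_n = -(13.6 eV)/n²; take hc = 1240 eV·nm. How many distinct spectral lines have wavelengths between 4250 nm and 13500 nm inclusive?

Enumerate all n_i → n_f pairs with 1 ≤ n_f < n_i ≤ 8 and compute λ = 1240 / [13.6·1·(1/n_f² − 1/n_i²)].
Lines falling in [4250, 13500] nm: 7→5 (4654 nm), 6→5 (7460 nm), 8→6 (7503 nm), 7→6 (12370 nm).

4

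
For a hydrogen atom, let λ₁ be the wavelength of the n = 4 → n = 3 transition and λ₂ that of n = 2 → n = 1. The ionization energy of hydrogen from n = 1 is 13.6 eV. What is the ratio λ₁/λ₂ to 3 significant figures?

15.4

λ ∝ 1/ΔE ∝ 1/(1/n_f² − 1/n_i²), and the Z² and hc factors cancel in the ratio.
λ₁/λ₂ = (1/1² − 1/2²)/(1/3² − 1/4²) = 0.7500/0.04861 = 15.4.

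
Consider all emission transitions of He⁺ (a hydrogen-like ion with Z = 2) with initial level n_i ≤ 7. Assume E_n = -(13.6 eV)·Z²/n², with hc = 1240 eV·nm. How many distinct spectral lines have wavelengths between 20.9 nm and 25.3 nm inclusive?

4

Enumerate all n_i → n_f pairs with 1 ≤ n_f < n_i ≤ 7 and compute λ = 1240 / [13.6·4·(1/n_f² − 1/n_i²)].
Lines falling in [20.9, 25.3] nm: 7→1 (23.27 nm), 6→1 (23.45 nm), 5→1 (23.74 nm), 4→1 (24.31 nm).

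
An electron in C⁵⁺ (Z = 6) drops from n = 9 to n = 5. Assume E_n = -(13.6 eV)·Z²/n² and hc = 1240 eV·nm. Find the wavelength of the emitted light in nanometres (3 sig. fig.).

91.6 nm

For Z = 6 the level energies scale as Z², so the effective Rydberg energy is 13.6 × 36 = 489.6 eV.
ΔE = 489.6 × (1/5² − 1/9²) = 489.6 × 0.02765 = 13.54 eV.
λ = hc/ΔE = 1240 / 13.54 = 91.6 nm.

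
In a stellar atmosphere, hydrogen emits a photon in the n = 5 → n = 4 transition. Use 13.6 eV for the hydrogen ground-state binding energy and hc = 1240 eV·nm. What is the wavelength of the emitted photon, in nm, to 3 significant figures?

4050 nm

ΔE = 13.60 × (1/4² − 1/5²) = 13.60 × 0.02250 = 0.3060 eV.
λ = hc/ΔE = 1240 / 0.3060 = 4050 nm.
This line belongs to the Brackett series.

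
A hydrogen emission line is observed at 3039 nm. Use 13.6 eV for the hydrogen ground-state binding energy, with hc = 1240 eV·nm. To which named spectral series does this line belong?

ΔE = 1240/3039 = 0.4080 eV.
This matches 13.6 × (1/5² − 1/10²), so n_f = 5: the Pfund series.

Pfund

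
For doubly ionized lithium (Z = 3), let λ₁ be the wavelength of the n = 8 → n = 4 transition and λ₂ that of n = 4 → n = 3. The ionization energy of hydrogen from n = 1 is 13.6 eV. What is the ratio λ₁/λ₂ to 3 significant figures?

1.04

λ ∝ 1/ΔE ∝ 1/(1/n_f² − 1/n_i²), and the Z² and hc factors cancel in the ratio.
λ₁/λ₂ = (1/3² − 1/4²)/(1/4² − 1/8²) = 0.04861/0.04688 = 1.04.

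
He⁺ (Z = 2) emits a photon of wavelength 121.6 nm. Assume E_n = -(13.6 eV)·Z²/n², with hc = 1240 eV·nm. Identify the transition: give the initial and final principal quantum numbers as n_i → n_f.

The photon energy is ΔE = hc/λ = 1240 / 121.6 = 10.20 eV.
With Z = 2, ΔE = 54.40 × (1/n_f² − 1/n_i²), so 1/n_f² − 1/n_i² = 0.1875.
Trying n_f = 2 gives 1/n_i² = 0.06255, i.e. n_i ≈ 4; this pair matches.

n_i = 4, n_f = 2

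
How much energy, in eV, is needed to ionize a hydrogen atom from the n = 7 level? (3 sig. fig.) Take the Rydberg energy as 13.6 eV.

E_7 = −13.60/49 = −0.278 eV, so ionization (to E = 0) requires 0.278 eV.

0.278 eV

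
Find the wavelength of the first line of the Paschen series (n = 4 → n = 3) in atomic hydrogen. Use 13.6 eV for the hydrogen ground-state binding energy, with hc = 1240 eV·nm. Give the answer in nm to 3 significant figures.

1880 nm

The Paschen series terminates on n_f = 3; the first line has n_i = 3+1 = 4.
ΔE = 13.60 × (1/3² − 1/4²) = 0.6611 eV.
λ = 1240 / 0.6611 = 1880 nm.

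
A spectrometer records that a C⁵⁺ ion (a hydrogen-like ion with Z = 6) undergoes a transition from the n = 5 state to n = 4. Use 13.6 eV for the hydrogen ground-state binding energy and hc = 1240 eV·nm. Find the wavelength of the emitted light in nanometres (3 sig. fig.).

113 nm

For Z = 6 the level energies scale as Z², so the effective Rydberg energy is 13.6 × 36 = 489.6 eV.
ΔE = 489.6 × (1/4² − 1/5²) = 489.6 × 0.02250 = 11.02 eV.
λ = hc/ΔE = 1240 / 11.02 = 113 nm.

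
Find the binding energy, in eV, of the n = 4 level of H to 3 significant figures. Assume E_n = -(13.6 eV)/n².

E_4 = −13.60/16 = −0.850 eV, so ionization (to E = 0) requires 0.850 eV.

0.850 eV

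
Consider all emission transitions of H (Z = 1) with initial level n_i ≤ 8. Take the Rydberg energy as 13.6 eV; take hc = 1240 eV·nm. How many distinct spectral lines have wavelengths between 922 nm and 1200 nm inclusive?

Enumerate all n_i → n_f pairs with 1 ≤ n_f < n_i ≤ 8 and compute λ = 1240 / [13.6·1·(1/n_f² − 1/n_i²)].
Lines falling in [922, 1200] nm: 8→3 (954.9 nm), 7→3 (1005 nm), 6→3 (1094 nm).

3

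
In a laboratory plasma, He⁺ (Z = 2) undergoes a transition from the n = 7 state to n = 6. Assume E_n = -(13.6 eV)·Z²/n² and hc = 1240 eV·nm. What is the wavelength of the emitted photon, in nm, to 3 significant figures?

3090 nm

For Z = 2 the level energies scale as Z², so the effective Rydberg energy is 13.6 × 4 = 54.40 eV.
ΔE = 54.40 × (1/6² − 1/7²) = 54.40 × 0.007370 = 0.4009 eV.
λ = hc/ΔE = 1240 / 0.4009 = 3090 nm.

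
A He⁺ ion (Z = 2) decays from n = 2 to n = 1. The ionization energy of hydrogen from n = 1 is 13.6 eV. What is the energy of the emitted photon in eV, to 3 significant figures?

40.8 eV

The Bohr energies scale as Z², so for Z = 2: E_n = −54.40/n² eV.
E_2 = −54.40/4 = −13.60 eV and E_1 = −54.40/1 = −54.40 eV.
The photon energy is |E_2 − E_1| = 40.8 eV.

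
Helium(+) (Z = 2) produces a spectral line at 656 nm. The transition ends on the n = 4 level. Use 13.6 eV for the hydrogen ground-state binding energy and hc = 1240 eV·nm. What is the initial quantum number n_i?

The photon energy is ΔE = hc/λ = 1240 / 656 = 1.890 eV.
With Z = 2, ΔE = 54.40 × (1/n_f² − 1/n_i²), so 1/n_f² − 1/n_i² = 0.03475.
With n_f = 4: 1/n_i² = 1/16 − 0.03475 = 0.02775, so n_i ≈ 6.00.

n_i = 6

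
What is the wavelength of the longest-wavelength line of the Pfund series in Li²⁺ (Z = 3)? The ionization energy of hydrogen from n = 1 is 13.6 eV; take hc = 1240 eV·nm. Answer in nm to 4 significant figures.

828.9 nm

The Pfund series terminates on n_f = 5; the first line has n_i = 5+1 = 6.
ΔE = 122.4 × (1/5² − 1/6²) = 1.496 eV.
λ = 1240 / 1.496 = 828.9 nm.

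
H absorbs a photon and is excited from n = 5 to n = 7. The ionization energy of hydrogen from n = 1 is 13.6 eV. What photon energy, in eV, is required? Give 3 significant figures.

E_7 = −13.60/49 = −0.2776 eV and E_5 = −13.60/25 = −0.5440 eV.
The photon energy is |E_7 − E_5| = 0.266 eV.

0.266 eV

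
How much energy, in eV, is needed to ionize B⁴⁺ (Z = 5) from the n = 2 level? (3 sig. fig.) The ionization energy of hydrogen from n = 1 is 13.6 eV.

E_n = −13.6 Z²/n² = −340.0/n² eV for Z = 5.
E_2 = −340.0/4 = −85.0 eV, so ionization (to E = 0) requires 85.0 eV.

85.0 eV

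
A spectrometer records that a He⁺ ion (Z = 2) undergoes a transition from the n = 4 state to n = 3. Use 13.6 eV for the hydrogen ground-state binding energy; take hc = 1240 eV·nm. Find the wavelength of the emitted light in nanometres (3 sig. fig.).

For Z = 2 the level energies scale as Z², so the effective Rydberg energy is 13.6 × 4 = 54.40 eV.
ΔE = 54.40 × (1/3² − 1/4²) = 54.40 × 0.04861 = 2.644 eV.
λ = hc/ΔE = 1240 / 2.644 = 469 nm.

469 nm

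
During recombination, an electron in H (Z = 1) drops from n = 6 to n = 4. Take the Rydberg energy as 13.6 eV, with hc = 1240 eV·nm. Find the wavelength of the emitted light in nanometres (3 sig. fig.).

2630 nm

ΔE = 13.60 × (1/4² − 1/6²) = 13.60 × 0.03472 = 0.4722 eV.
λ = hc/ΔE = 1240 / 0.4722 = 2630 nm.
This line belongs to the Brackett series.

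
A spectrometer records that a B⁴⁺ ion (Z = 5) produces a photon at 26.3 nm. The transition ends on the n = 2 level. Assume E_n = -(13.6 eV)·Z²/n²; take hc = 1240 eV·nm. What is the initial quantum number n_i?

n_i = 3

The photon energy is ΔE = hc/λ = 1240 / 26.3 = 47.15 eV.
With Z = 5, ΔE = 340.0 × (1/n_f² − 1/n_i²), so 1/n_f² − 1/n_i² = 0.1387.
With n_f = 2: 1/n_i² = 1/4 − 0.1387 = 0.1113, so n_i ≈ 3.00.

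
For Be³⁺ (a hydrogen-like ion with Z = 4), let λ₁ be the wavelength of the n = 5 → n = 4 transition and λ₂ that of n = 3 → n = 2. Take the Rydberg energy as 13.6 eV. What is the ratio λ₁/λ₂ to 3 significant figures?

λ ∝ 1/ΔE ∝ 1/(1/n_f² − 1/n_i²), and the Z² and hc factors cancel in the ratio.
λ₁/λ₂ = (1/2² − 1/3²)/(1/4² − 1/5²) = 0.1389/0.02250 = 6.17.

6.17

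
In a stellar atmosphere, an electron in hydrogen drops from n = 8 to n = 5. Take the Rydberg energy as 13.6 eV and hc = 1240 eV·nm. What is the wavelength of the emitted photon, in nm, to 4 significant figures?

ΔE = 13.60 × (1/5² − 1/8²) = 13.60 × 0.02438 = 0.3315 eV.
λ = hc/ΔE = 1240 / 0.3315 = 3741 nm.

3741 nm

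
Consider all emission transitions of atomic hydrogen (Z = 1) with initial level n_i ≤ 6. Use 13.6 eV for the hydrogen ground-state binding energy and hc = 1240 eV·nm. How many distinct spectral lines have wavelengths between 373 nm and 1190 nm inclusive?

5

Enumerate all n_i → n_f pairs with 1 ≤ n_f < n_i ≤ 6 and compute λ = 1240 / [13.6·1·(1/n_f² − 1/n_i²)].
Lines falling in [373, 1190] nm: 6→2 (410.3 nm), 5→2 (434.2 nm), 4→2 (486.3 nm), 3→2 (656.5 nm), 6→3 (1094 nm).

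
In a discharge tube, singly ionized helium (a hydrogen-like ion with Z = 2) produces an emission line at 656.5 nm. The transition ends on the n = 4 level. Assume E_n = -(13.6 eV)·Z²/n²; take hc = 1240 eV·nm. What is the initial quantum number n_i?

The photon energy is ΔE = hc/λ = 1240 / 656.5 = 1.889 eV.
With Z = 2, ΔE = 54.40 × (1/n_f² − 1/n_i²), so 1/n_f² − 1/n_i² = 0.03472.
With n_f = 4: 1/n_i² = 1/16 − 0.03472 = 0.02778, so n_i ≈ 6.00.

n_i = 6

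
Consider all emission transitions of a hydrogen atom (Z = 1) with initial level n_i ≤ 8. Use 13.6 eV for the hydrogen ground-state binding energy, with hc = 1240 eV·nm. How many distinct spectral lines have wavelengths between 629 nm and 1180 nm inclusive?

Enumerate all n_i → n_f pairs with 1 ≤ n_f < n_i ≤ 8 and compute λ = 1240 / [13.6·1·(1/n_f² − 1/n_i²)].
Lines falling in [629, 1180] nm: 3→2 (656.5 nm), 8→3 (954.9 nm), 7→3 (1005 nm), 6→3 (1094 nm).

4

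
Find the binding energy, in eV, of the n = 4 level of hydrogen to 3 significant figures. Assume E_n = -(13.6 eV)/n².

0.850 eV

E_4 = −13.60/16 = −0.850 eV, so ionization (to E = 0) requires 0.850 eV.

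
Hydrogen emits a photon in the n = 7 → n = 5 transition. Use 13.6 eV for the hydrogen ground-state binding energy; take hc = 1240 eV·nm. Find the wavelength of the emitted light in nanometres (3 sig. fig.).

ΔE = 13.60 × (1/5² − 1/7²) = 13.60 × 0.01959 = 0.2664 eV.
λ = hc/ΔE = 1240 / 0.2664 = 4650 nm.

4650 nm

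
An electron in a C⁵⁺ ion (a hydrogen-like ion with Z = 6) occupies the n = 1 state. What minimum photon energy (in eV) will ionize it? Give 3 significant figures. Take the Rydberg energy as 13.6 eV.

490 eV

E_n = −13.6 Z²/n² = −489.6/n² eV for Z = 6.
E_1 = −489.6/1 = −490 eV, so ionization (to E = 0) requires 490 eV.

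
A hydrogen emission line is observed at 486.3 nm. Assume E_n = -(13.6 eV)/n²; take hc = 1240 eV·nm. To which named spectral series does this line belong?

ΔE = 1240/486.3 = 2.550 eV.
This matches 13.6 × (1/2² − 1/4²), so n_f = 2: the Balmer series.

Balmer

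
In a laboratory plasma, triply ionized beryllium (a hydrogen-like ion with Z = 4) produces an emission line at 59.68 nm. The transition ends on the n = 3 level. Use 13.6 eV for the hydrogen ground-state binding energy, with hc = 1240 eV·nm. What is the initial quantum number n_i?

The photon energy is ΔE = hc/λ = 1240 / 59.68 = 20.78 eV.
With Z = 4, ΔE = 217.6 × (1/n_f² − 1/n_i²), so 1/n_f² − 1/n_i² = 0.09548.
With n_f = 3: 1/n_i² = 1/9 − 0.09548 = 0.01563, so n_i ≈ 8.00.

n_i = 8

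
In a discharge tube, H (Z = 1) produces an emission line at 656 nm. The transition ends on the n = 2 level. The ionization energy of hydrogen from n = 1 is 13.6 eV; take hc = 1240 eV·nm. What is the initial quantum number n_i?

The photon energy is ΔE = hc/λ = 1240 / 656 = 1.890 eV.
With Z = 1, ΔE = 13.60 × (1/n_f² − 1/n_i²), so 1/n_f² − 1/n_i² = 0.1390.
With n_f = 2: 1/n_i² = 1/4 − 0.1390 = 0.1110, so n_i ≈ 3.00.

n_i = 3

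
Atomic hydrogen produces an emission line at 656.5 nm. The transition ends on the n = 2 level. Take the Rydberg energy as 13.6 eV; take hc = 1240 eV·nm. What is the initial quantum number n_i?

The photon energy is ΔE = hc/λ = 1240 / 656.5 = 1.889 eV.
With Z = 1, ΔE = 13.60 × (1/n_f² − 1/n_i²), so 1/n_f² − 1/n_i² = 0.1389.
With n_f = 2: 1/n_i² = 1/4 − 0.1389 = 0.1111, so n_i ≈ 3.00.

n_i = 3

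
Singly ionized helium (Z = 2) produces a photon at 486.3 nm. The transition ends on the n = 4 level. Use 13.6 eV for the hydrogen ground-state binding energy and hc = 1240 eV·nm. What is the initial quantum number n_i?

n_i = 8

The photon energy is ΔE = hc/λ = 1240 / 486.3 = 2.550 eV.
With Z = 2, ΔE = 54.40 × (1/n_f² − 1/n_i²), so 1/n_f² − 1/n_i² = 0.04687.
With n_f = 4: 1/n_i² = 1/16 − 0.04687 = 0.01563, so n_i ≈ 8.00.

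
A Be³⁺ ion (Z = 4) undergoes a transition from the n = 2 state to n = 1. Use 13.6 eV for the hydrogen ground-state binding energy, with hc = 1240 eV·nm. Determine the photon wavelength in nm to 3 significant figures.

7.60 nm

For Z = 4 the level energies scale as Z², so the effective Rydberg energy is 13.6 × 16 = 217.6 eV.
ΔE = 217.6 × (1/1² − 1/2²) = 217.6 × 0.7500 = 163.2 eV.
λ = hc/ΔE = 1240 / 163.2 = 7.60 nm.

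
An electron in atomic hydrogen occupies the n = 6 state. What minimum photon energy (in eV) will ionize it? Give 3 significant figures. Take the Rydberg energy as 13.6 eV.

E_6 = −13.60/36 = −0.378 eV, so ionization (to E = 0) requires 0.378 eV.

0.378 eV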